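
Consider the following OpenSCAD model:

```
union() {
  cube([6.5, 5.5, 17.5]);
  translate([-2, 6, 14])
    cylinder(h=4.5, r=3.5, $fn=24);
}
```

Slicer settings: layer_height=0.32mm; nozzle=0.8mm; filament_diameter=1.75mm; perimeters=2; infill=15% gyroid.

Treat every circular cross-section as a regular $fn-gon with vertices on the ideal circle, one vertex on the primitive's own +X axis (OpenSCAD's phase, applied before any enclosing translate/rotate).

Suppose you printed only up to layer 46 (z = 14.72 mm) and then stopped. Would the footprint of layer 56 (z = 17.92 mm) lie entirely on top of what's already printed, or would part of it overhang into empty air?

Compare the two slices. At z = 14.72: the 6.5×5.5 cube contributes its full rectangle (area 35.75 mm²); the r=3.5 cylinder at (-2, 6) gives a regular 24-gon of circumradius 3.5 (constant along its height) (area = (24/2)·3.500²·sin(360°/24) = 38.05 mm²); Combining (union): the regions partially overlap — summed areas 73.80 mm² minus the doubly-counted overlap 2.22 mm² gives 71.57 mm² — area = 71.57 mm². At z = 17.92: the cube is absent (z outside [0, 17.5]); the r=3.5 cylinder at (-2, 6) contributes a regular 24-gon of circumradius 3.5 (area = (24/2)·3.500²·sin(360°/24) = 38.05 mm²); Combining (union): only the r=3.5 cylinder at (-2, 6) is present, so the union is just that shape — area = 38.05 mm². Checking containment: the cross-section at z = 17.92 is a subset of the cross-section at z = 14.72.

entirely on top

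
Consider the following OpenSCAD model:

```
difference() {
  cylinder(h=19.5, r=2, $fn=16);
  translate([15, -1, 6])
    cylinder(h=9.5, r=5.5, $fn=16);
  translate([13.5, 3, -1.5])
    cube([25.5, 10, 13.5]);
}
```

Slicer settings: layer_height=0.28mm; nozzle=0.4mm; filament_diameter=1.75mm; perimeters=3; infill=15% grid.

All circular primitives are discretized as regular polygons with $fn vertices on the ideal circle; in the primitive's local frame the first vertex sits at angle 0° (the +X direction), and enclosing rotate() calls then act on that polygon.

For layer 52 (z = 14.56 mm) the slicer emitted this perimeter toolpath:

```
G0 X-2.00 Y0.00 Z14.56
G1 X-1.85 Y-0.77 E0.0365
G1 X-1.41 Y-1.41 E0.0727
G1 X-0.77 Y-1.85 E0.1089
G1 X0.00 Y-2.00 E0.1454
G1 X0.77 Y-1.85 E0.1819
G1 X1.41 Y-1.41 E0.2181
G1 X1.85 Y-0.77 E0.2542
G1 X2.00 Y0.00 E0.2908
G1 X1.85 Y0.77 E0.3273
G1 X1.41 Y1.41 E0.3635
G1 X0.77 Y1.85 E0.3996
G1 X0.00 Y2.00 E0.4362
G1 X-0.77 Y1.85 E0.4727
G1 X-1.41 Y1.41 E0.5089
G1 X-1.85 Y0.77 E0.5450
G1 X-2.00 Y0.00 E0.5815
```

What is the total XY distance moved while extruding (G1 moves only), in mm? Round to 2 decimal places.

12.49 mm

Sum the Euclidean lengths of each G1 segment: total = 12.49 mm.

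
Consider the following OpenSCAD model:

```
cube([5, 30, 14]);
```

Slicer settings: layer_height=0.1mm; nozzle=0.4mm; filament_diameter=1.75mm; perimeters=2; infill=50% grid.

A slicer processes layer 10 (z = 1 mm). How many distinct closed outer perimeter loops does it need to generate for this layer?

1

At z = 1 mm: the cube (footprint 5×30) is included at this height. The result has 1 disconnected region.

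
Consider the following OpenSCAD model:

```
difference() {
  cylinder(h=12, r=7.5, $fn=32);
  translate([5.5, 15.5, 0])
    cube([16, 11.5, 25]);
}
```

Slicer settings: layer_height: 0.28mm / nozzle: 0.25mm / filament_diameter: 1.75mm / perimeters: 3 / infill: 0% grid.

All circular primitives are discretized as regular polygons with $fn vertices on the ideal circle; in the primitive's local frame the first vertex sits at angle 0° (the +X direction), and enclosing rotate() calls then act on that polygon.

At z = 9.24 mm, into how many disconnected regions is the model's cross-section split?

1

At z = 9.24 mm: the r=7.5 cylinder gives a regular 32-gon of circumradius 7.5 (constant along its height); the 16×11.5 cube at (5.5, 15.5) contributes its full rectangle; Taking the first minus the rest: starting from the r=7.5 cylinder, the 16×11.5 cube at (5.5, 15.5) misses the remaining region (no effect) — 1 connected region. The result has 1 disconnected region.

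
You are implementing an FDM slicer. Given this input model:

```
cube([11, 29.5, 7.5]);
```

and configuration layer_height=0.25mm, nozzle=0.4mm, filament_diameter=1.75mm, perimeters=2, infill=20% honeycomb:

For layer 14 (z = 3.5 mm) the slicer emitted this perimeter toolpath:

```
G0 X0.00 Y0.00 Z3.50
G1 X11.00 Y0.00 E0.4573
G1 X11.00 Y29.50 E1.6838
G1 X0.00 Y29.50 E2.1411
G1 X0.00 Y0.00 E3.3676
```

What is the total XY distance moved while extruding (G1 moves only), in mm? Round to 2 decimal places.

81.00 mm

Sum the Euclidean lengths of each G1 segment: total = 81.00 mm.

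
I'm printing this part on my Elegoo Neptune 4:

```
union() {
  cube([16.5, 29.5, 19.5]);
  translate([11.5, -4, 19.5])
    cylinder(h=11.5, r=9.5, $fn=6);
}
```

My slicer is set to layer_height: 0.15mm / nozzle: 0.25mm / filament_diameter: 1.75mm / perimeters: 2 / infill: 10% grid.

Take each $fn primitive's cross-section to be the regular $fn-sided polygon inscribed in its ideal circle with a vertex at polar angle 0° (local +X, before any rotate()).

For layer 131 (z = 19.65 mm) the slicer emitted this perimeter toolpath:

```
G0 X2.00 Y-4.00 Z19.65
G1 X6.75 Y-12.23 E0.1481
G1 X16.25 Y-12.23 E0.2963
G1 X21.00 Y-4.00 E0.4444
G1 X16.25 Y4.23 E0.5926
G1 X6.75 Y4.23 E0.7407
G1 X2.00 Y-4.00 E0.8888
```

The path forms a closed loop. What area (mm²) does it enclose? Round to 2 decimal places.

234.56 mm²

Apply the shoelace formula to the sequence of (X, Y) vertices; enclosed area = 234.56 mm².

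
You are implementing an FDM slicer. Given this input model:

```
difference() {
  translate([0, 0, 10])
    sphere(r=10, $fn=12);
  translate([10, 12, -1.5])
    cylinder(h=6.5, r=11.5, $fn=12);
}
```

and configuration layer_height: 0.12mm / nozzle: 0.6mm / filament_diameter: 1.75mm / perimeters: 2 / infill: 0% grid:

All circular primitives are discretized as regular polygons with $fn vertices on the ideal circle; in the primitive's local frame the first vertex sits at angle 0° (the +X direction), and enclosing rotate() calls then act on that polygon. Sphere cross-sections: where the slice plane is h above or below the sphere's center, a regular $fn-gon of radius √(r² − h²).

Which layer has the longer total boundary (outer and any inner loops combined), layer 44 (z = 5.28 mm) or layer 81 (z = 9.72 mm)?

Layer 44 (z = 5.28): the sphere: section is a regular 12-gon, circumradius = √(r²−h²) = √(10²−4.72²) = 8.816 (perimeter = 2·12·8.816·sin(180°/12) = 54.76 mm); the cylinder at (10, 12) is not intersected at this z (z outside [-1.5, 5]); After the difference (first − rest): none of the subtracted shapes is present at this height, so the r=10 sphere is unchanged — boundary = 54.76 mm. So its perimeter = 54.76 mm. Layer 81 (z = 9.72): the r=10 sphere contributes a regular 12-gon of circumradius √(10²−0.28²) = 9.996 (perimeter = 2·12·9.996·sin(180°/12) = 62.09 mm); the cylinder at (10, 12) is absent (z outside [-1.5, 5]); Subtracting the remaining from the first: none of the subtracted shapes is present at this height, so the r=10 sphere is unchanged — boundary = 62.09 mm. So its perimeter = 62.09 mm. Layer 81 is larger (62.09 vs 54.76 mm).

layer 81 (z = 9.72 mm)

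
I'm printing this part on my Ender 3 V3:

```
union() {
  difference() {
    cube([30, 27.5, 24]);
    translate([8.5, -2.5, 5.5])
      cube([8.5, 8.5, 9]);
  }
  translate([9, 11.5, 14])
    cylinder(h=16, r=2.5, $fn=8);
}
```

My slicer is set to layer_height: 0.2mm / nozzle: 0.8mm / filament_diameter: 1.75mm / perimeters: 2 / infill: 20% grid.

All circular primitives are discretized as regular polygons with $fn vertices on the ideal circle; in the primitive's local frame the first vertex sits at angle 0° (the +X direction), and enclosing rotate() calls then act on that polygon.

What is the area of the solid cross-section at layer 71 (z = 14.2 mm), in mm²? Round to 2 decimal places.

774.00 mm²

At z = 14.2 mm: the 30×27.5 cube contributes its full rectangle (area 825.00 mm²); the cube at (8.5, -2.5) (footprint 8.5×8.5) is included at this height (area 72.25 mm²); Subtracting the remaining from the first: starting from the 30×27.5 cube (825.00 mm²), the 8.5×8.5 cube at (8.5, -2.5) partially overlaps it — only the 51.00 mm² overlap (of its 72.25 mm²) is removed, clipping the outline — area = 774.00 mm²; the cylinder at (9, 11.5): section is a regular 8-gon, circumradius r=2.5 (area = (8/2)·2.500²·sin(360°/8) = 17.68 mm²); Taking the union: the r=2.5 cylinder at (9, 11.5) lies entirely inside the result so far, so the union is just the result so far — area = 774.00 mm². Overall, the cross-section is a single solid region. Net area = 774.00 mm².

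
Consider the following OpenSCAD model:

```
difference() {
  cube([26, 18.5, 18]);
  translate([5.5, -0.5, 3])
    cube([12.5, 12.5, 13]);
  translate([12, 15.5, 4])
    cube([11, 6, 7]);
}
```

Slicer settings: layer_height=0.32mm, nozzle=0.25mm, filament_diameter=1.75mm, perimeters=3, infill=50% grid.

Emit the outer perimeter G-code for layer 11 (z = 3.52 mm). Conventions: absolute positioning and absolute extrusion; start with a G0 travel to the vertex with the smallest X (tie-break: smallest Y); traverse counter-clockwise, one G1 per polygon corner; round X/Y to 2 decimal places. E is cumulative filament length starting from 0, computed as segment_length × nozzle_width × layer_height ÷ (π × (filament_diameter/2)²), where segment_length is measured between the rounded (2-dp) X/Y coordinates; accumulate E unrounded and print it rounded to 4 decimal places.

G0 X0.00 Y0.00 Z3.52
G1 X5.50 Y0.00 E0.1829
G1 X5.50 Y12.00 E0.5821
G1 X18.00 Y12.00 E0.9978
G1 X18.00 Y0.00 E1.3969
G1 X26.00 Y0.00 E1.6630
G1 X26.00 Y18.50 E2.2783
G1 X0.00 Y18.50 E3.1431
G1 X0.00 Y0.00 E3.7584

At z = 3.52 mm: the cube is present — its section is the full 26×18.5 rectangle; the cube at (5.5, -0.5) (footprint 12.5×12.5) is included at this height; the cube at (12, 15.5) is absent (z outside [4, 11]); Subtracting the remaining from the first: starting from the 26×18.5 cube, the 12.5×12.5 cube at (5.5, -0.5) partially overlaps it — only the 150.00 mm² overlap (of its 156.25 mm²) is removed, clipping the outline — 1 connected region. The outline is a single polygon with 8 vertices. Extrusion per mm of travel: 0.25 × 0.32 / (π × 0.875²) = 0.033260. Accumulating E over each segment gives final E = 3.7584.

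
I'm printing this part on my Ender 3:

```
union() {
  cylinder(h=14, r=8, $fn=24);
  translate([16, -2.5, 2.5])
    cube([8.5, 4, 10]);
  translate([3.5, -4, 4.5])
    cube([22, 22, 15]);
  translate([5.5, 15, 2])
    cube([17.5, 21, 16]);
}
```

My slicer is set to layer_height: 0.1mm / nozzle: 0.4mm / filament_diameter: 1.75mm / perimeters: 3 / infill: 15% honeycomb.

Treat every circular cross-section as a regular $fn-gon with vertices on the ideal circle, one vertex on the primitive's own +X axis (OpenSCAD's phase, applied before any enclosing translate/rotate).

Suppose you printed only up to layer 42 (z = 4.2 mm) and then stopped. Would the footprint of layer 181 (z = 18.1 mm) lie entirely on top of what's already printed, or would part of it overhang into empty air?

Compare the two slices. At z = 4.2: the cylinder: section is a regular 24-gon, circumradius r=8 (area = (24/2)·8.000²·sin(360°/24) = 198.77 mm²); the cube at (16, -2.5) is present — its section is the full 8.5×4 rectangle (area 34.00 mm²); the cube at (3.5, -4) does not reach this height (z outside [4.5, 19.5]); the 17.5×21 cube at (5.5, 15) contributes its full rectangle (area 367.50 mm²); Merging all regions: the 3 present regions are separate (no shared area or edge), so areas and boundary lengths simply add and each stays a separate island — area = 600.27 mm². At z = 18.1: the cylinder is not intersected at this z (z outside [0, 14]); the cube at (16, -2.5) is not intersected at this z (z outside [2.5, 12.5]); the cube at (3.5, -4) is present — its section is the full 22×22 rectangle (area 484.00 mm²); the cube at (5.5, 15) is not intersected at this z (z outside [2, 18]); Combining (union): only the 22×22 cube at (3.5, -4) is present, so the union is just that shape — area = 484.00 mm². Checking containment: at z = 18.1 the cross-section extends beyond the z = 4.2 cross-section by about 358.29 mm².

part overhangs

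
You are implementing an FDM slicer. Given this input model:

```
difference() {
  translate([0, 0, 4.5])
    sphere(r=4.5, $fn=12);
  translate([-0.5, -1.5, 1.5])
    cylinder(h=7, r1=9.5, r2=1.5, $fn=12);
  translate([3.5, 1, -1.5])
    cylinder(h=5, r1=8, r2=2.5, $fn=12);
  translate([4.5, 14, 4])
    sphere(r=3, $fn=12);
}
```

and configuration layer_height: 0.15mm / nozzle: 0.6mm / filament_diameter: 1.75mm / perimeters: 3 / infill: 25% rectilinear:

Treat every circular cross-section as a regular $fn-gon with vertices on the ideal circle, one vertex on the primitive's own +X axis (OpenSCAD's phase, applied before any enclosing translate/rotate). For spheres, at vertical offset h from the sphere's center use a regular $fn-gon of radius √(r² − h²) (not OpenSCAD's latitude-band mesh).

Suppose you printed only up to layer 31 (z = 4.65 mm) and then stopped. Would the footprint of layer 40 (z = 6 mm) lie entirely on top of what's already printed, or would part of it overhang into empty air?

Compare the two slices. At z = 4.65: the sphere: section is a regular 12-gon, circumradius = √(r²−h²) = √(4.5²−0.15²) = 4.497 (area = (12/2)·4.497²·sin(360°/12) = 60.68 mm²); the cone at (-0.5, -1.5) contributes a regular 12-gon of circumradius 5.900 (interpolated between r1=9.5 and r2=1.5 at t=0.450) (area = (12/2)·5.900²·sin(360°/12) = 104.43 mm²); the cone at (3.5, 1) does not reach this height (z outside [-1.5, 3.5]); the r=3 sphere at (4.5, 14) contributes a regular 12-gon of circumradius √(3²−0.65²) = 2.929 (area = (12/2)·2.929²·sin(360°/12) = 25.73 mm²); Subtracting the remaining from the first: starting from the r=4.5 sphere (60.68 mm²), the cone at (-0.5, -1.5) partially overlaps it — only the 59.96 mm² overlap (of its 104.43 mm²) is removed, clipping the outline; the r=3 sphere at (4.5, 14) misses the remaining region (no effect) — area = 0.73 mm². At z = 6: the r=4.5 sphere slices to a regular 12-gon of circumradius 4.243 (√(r²−h²) with h=1.5 from center) (area = (12/2)·4.243²·sin(360°/12) = 54.00 mm²); the cone at (-0.5, -1.5) (r1=9.5→r2=1.5) has section circumradius 4.357 here — a regular 12-gon (area = (12/2)·4.357²·sin(360°/12) = 56.95 mm²); the cone at (3.5, 1) is not intersected at this z (z outside [-1.5, 3.5]); the sphere at (4.5, 14): section is a regular 12-gon, circumradius = √(r²−h²) = √(3²−2²) = 2.236 (area = (12/2)·2.236²·sin(360°/12) = 15.00 mm²); Subtracting the remaining from the first: starting from the r=4.5 sphere (54.00 mm²), the cone at (-0.5, -1.5) partially overlaps it — only the 42.25 mm² overlap (of its 56.95 mm²) is removed, clipping the outline; the r=3 sphere at (4.5, 14) misses the remaining region (no effect) — area = 11.75 mm². Checking containment: at z = 6 the cross-section extends beyond the z = 4.65 cross-section by about 11.75 mm².

part overhangs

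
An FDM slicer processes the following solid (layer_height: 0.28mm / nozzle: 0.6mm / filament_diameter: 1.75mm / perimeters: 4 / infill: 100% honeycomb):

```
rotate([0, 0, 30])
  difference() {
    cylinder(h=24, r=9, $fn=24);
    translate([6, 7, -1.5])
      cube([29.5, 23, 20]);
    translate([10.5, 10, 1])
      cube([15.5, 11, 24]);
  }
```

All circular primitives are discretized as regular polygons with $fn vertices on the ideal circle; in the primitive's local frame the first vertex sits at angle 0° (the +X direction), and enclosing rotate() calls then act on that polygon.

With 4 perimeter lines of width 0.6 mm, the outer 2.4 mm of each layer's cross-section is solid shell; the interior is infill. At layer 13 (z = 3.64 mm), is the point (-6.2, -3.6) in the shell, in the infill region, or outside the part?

shell

At z = 3.64 mm: the r=9 cylinder gives a regular 24-gon of circumradius 9 (constant along its height); the cube at (6, 7) (footprint 29.5×23) is included at this height; the cube at (10.5, 10) is present — its section is the full 15.5×11 rectangle; Taking the first minus the rest: starting from the r=9 cylinder, the 29.5×23 cube at (6, 7) misses the remaining region (no effect); the 15.5×11 cube at (10.5, 10) misses the remaining region (no effect) — 1 connected region; (rotated 30° about Z; rotation is an isometry so areas/perimeters/island counts are preserved). Overall, the cross-section is a single solid region. Undo the 30° rotation: the query point maps to (-7.169, -0.018) in the un-rotated model frame. The nearest boundary edge runs (-8.69, -2.33)→(-9.00, 0.00); distance from the point to it = 1.81 mm. The point is inside the cross-section, 1.81 mm from the nearest boundary — within the 2.4 mm shell band (4 × 0.6).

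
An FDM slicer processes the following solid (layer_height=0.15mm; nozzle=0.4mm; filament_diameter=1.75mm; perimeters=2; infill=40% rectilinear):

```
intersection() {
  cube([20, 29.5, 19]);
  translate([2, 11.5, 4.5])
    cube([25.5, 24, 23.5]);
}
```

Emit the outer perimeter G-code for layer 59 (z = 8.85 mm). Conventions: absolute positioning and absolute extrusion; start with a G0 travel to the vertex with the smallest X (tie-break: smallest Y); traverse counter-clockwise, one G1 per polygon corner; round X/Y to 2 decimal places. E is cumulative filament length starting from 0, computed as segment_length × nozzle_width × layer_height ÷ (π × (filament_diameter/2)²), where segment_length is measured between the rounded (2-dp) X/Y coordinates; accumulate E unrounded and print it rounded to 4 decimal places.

G0 X2.00 Y11.50 Z8.85
G1 X20.00 Y11.50 E0.4490
G1 X20.00 Y29.50 E0.8980
G1 X2.00 Y29.50 E1.3470
G1 X2.00 Y11.50 E1.7960

At z = 8.85 mm: the cube is present — its section is the full 20×29.5 rectangle; the 25.5×24 cube at (2, 11.5) contributes its full rectangle; After intersecting: the 25.5×24 cube at (2, 11.5) partially overlaps the 20×29.5 cube; clipping to the common part keeps 324.00 mm² — 1 connected region. The outline is a single polygon with 4 vertices. Extrusion per mm of travel: 0.4 × 0.15 / (π × 0.875²) = 0.024945. Accumulating E over each segment gives final E = 1.7960.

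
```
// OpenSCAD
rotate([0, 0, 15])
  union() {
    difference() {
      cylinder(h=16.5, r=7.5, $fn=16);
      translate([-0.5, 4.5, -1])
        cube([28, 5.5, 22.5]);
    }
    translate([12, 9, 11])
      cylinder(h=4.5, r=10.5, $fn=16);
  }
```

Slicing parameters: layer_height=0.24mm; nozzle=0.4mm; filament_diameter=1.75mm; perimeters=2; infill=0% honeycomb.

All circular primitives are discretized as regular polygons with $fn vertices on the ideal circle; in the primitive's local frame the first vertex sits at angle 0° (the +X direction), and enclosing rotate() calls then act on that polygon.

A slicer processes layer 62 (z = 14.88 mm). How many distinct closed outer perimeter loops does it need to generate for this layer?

At z = 14.88 mm: the r=7.5 cylinder gives a regular 16-gon of circumradius 7.5 (constant along its height); the cube at (-0.5, 4.5) is present — its section is the full 28×5.5 rectangle; After the difference (first − rest): starting from the r=7.5 cylinder, the 28×5.5 cube at (-0.5, 4.5) partially overlaps it — only the 13.41 mm² overlap (of its 154.00 mm²) is removed, clipping the outline — 1 connected region; the r=10.5 cylinder at (12, 9) contributes a regular 16-gon of circumradius 10.5; Combining (union): the regions partially overlap (shared area 11.62 mm²), so overlapping operands fuse into one piece — 1 connected region; (whole slice rotated 15° about Z — lengths, areas and connectivity unchanged). The result has 1 disconnected region.

1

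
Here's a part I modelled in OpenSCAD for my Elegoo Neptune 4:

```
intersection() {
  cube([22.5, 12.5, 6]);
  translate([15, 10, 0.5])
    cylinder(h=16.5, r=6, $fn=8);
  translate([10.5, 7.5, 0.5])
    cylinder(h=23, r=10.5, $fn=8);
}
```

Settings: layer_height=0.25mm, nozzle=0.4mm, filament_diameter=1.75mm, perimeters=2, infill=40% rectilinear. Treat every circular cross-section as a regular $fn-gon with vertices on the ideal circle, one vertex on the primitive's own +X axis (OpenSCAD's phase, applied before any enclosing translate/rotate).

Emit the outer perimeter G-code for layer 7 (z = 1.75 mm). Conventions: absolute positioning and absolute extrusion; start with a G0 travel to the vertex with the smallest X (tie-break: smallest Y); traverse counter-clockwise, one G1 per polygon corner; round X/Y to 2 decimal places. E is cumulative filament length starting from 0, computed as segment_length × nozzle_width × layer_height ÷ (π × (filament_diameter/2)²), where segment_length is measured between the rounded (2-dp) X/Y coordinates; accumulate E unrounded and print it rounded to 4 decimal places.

G0 X9.00 Y10.00 Z1.75
G1 X10.76 Y5.76 E0.1909
G1 X15.00 Y4.00 E0.3817
G1 X19.24 Y5.76 E0.5726
G1 X20.48 Y8.75 E0.7072
G1 X18.93 Y12.50 E0.8759
G1 X10.04 Y12.50 E1.2455
G1 X9.00 Y10.00 E1.3580

At z = 1.75 mm: the cube is present — its section is the full 22.5×12.5 rectangle; the r=6 cylinder at (15, 10) contributes a regular 8-gon of circumradius 6; the r=10.5 cylinder at (10.5, 7.5) gives a regular 8-gon of circumradius 10.5 (constant along its height); After intersecting: the r=6 cylinder at (15, 10) partially overlaps the 22.5×12.5 cube; clipping to the common part keeps 78.32 mm²; the r=10.5 cylinder at (10.5, 7.5) partially overlaps the running intersection; clipping to the common part keeps 75.09 mm² — 1 connected region. The outline is a single polygon with 7 vertices. Extrusion per mm of travel: 0.4 × 0.25 / (π × 0.875²) = 0.041575. Accumulating E over each segment gives final E = 1.3580.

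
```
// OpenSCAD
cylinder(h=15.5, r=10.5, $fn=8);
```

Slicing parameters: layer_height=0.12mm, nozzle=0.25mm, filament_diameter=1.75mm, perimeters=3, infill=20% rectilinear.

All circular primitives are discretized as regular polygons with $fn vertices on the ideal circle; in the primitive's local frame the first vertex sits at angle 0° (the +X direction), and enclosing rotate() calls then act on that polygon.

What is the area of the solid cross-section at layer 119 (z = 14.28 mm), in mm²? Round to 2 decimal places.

At z = 14.28 mm: the cylinder: section is a regular 8-gon, circumradius r=10.5 (area = (8/2)·10.500²·sin(360°/8) = 311.83 mm²). Overall, the cross-section is a single solid region. Net area = 311.83 mm².

311.83 mm²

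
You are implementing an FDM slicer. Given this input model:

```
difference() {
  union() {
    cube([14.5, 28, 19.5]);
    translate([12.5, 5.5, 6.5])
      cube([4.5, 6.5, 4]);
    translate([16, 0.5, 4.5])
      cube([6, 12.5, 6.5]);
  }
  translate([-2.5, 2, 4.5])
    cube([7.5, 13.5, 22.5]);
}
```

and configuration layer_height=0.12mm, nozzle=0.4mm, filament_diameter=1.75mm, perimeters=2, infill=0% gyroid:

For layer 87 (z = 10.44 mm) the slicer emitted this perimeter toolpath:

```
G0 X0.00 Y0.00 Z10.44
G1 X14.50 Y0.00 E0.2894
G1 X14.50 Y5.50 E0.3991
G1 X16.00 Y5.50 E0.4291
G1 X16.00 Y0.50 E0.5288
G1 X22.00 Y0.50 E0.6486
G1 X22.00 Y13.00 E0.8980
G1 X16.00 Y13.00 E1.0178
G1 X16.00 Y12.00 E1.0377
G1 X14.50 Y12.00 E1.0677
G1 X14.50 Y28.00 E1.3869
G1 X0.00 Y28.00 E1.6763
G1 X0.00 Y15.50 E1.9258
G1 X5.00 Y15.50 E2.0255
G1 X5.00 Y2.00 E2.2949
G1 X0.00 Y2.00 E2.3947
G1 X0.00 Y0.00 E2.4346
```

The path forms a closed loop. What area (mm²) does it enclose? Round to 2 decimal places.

Apply the shoelace formula to the sequence of (X, Y) vertices; enclosed area = 423.25 mm².

423.25 mm²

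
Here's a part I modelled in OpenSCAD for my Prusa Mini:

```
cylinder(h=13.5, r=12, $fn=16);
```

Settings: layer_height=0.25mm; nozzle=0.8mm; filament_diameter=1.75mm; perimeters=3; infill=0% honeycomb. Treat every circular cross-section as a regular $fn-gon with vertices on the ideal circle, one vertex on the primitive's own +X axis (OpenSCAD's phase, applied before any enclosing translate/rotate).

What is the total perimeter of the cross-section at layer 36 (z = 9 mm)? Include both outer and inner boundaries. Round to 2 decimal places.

74.91 mm

At z = 9 mm: the cylinder: section is a regular 16-gon, circumradius r=12 (perimeter = 2·16·12.000·sin(180°/16) = 74.91 mm). Overall, the cross-section is a single solid region. Total boundary length (outer) = 74.91 mm.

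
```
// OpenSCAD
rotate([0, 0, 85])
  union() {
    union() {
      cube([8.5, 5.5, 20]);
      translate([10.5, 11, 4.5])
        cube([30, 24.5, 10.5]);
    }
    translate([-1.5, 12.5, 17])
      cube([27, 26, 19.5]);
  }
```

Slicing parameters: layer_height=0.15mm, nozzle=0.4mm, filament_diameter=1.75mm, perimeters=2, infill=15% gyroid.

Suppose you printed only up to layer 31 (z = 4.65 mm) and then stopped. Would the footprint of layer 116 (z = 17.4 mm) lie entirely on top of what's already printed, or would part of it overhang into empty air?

Compare the two slices. At z = 4.65: the cube (footprint 8.5×5.5) is included at this height (area 46.75 mm²); the cube at (10.5, 11) is present — its section is the full 30×24.5 rectangle (area 735.00 mm²); Taking the union: the 2 present regions are separate (no shared area or edge), so areas and boundary lengths simply add and each stays a separate island — area = 781.75 mm²; the cube at (-1.5, 12.5) is absent (z outside [17, 36.5]); Combining (union): only the result so far is present, so the union is just that shape — area = 781.75 mm²; (whole slice rotated 85° about Z — lengths, areas and connectivity unchanged). At z = 17.4: the cube is present — its section is the full 8.5×5.5 rectangle (area 46.75 mm²); the cube at (10.5, 11) does not reach this height (z outside [4.5, 15]); Merging all regions: only the 8.5×5.5 cube is present, so the union is just that shape — area = 46.75 mm²; the cube at (-1.5, 12.5) is present — its section is the full 27×26 rectangle (area 702.00 mm²); Taking the union: the 2 present regions are separate (no shared area or edge), so areas and boundary lengths simply add and each stays a separate island — area = 748.75 mm²; (whole slice rotated 85° about Z — lengths, areas and connectivity unchanged). Checking containment: at z = 17.4 the cross-section extends beyond the z = 4.65 cross-section by about 357.00 mm².

part overhangs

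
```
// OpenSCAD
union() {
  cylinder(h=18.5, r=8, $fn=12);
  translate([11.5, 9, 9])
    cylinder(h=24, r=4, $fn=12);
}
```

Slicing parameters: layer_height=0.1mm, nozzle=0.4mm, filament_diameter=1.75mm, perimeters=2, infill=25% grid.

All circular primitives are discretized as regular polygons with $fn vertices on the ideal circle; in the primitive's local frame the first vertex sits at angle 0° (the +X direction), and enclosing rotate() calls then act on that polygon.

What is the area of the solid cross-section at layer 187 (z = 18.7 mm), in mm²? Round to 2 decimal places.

At z = 18.7 mm: the cylinder is absent (z outside [0, 18.5]); the cylinder at (11.5, 9): section is a regular 12-gon, circumradius r=4 (area = (12/2)·4.000²·sin(360°/12) = 48.00 mm²); Taking the union: only the r=4 cylinder at (11.5, 9) is present, so the union is just that shape — area = 48.00 mm². Overall, the cross-section is a single solid region. Net area = 48.00 mm².

48.00 mm²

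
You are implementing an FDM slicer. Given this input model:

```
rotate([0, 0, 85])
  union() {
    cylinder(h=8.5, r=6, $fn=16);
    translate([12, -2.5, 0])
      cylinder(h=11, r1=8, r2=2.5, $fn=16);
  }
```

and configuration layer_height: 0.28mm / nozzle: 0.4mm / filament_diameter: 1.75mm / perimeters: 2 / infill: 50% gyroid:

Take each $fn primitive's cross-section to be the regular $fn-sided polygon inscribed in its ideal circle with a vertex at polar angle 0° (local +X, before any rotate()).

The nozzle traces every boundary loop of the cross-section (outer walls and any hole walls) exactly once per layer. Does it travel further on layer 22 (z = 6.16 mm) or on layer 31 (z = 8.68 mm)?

Layer 22 (z = 6.16): the r=6 cylinder contributes a regular 16-gon of circumradius 6 (perimeter = 2·16·6.000·sin(180°/16) = 37.46 mm); the cone at (12, -2.5) contributes a regular 16-gon of circumradius 4.920 (interpolated between r1=8 and r2=2.5 at t=0.560) (perimeter = 2·16·4.920·sin(180°/16) = 30.72 mm); Combining (union): the 2 present regions are separate (no shared area or edge), so areas and boundary lengths simply add and each stays a separate island — boundary = 68.17 mm; (rotated 85° about Z; rotation is an isometry so areas/perimeters/island counts are preserved). So its perimeter = 68.17 mm. Layer 31 (z = 8.68): the cylinder is not intersected at this z (z outside [0, 8.5]); the cone at (12, -2.5): at t=0.789 of its height the radius interpolates to r₁+(r₂−r₁)t = 3.660, giving a regular 16-gon of that circumradius (perimeter = 2·16·3.660·sin(180°/16) = 22.85 mm); Combining (union): only the cone at (12, -2.5) is present, so the union is just that shape — boundary = 22.85 mm; (rotated 85° about Z; rotation is an isometry so areas/perimeters/island counts are preserved). So its perimeter = 22.85 mm. Layer 22 is larger (68.17 vs 22.85 mm).

layer 22 (z = 6.16 mm)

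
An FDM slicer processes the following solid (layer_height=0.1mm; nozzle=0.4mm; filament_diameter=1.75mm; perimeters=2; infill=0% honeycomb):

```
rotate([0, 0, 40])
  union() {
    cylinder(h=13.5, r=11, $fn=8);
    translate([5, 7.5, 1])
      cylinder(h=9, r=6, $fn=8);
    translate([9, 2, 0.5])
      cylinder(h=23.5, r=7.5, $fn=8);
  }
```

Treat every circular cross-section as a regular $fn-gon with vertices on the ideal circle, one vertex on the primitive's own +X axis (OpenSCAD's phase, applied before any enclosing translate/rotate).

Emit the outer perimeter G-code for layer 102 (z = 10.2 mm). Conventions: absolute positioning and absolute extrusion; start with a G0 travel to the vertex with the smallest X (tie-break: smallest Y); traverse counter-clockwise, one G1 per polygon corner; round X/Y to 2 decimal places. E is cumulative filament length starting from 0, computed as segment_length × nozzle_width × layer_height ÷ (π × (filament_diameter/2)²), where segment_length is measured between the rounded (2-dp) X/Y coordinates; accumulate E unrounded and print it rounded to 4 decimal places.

G0 X-10.96 Y0.96 Z10.20
G1 X-8.43 Y-7.07 E0.1400
G1 X-0.96 Y-10.96 E0.2801
G1 X7.07 Y-8.43 E0.4201
G1 X10.96 Y-0.96 E0.5601
G1 X10.18 Y1.49 E0.6029
G1 X10.43 Y1.57 E0.6073
G1 X13.08 Y6.66 E0.7027
G1 X11.35 Y12.14 E0.7983
G1 X6.26 Y14.79 E0.8937
G1 X0.79 Y13.06 E0.9891
G1 X-0.56 Y10.48 E1.0375
G1 X-7.07 Y8.43 E1.1510
G1 X-10.96 Y0.96 E1.2911

At z = 10.2 mm: the r=11 cylinder gives a regular 8-gon of circumradius 11 (constant along its height); the cylinder at (5, 7.5) is absent (z outside [1, 10]); the cylinder at (9, 2): section is a regular 8-gon, circumradius r=7.5; Merging all regions: the regions partially overlap (shared area 84.64 mm²), so overlapping operands fuse into one piece — 1 connected region; (whole slice rotated 40° about Z — lengths, areas and connectivity unchanged). The outline is a single polygon with 13 vertices. Extrusion per mm of travel: 0.4 × 0.1 / (π × 0.875²) = 0.016630. Accumulating E over each segment gives final E = 1.2911.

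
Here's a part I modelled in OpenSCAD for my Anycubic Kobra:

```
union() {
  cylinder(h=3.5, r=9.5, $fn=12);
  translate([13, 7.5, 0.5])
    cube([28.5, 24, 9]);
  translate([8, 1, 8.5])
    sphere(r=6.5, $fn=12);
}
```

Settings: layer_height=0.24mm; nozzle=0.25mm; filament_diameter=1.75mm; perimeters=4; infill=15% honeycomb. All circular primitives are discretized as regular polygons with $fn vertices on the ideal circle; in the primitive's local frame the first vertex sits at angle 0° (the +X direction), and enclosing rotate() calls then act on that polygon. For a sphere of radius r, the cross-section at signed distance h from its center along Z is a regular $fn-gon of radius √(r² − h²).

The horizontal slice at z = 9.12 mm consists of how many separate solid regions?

At z = 9.12 mm: the cylinder does not reach this height (z outside [0, 3.5]); the cube at (13, 7.5) is present — its section is the full 28.5×24 rectangle; the sphere at (8, 1): section is a regular 12-gon, circumradius = √(r²−h²) = √(6.5²−0.62²) = 6.470; Taking the union: the 2 present regions are separate (no shared area or edge), so areas and boundary lengths simply add and each stays a separate island — 2 connected regions. The result has 2 disconnected regions.

2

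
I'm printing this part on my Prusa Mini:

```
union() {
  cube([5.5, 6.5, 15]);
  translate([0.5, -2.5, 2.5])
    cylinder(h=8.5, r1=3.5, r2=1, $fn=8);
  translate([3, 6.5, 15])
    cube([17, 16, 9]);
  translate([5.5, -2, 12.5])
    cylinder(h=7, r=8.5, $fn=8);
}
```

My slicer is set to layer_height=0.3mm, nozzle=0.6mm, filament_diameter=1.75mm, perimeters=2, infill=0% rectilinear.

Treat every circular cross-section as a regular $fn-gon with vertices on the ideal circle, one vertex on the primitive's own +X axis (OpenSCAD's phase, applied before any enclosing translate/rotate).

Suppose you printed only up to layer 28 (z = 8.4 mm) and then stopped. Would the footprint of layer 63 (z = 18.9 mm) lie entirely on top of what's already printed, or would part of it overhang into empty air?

Compare the two slices. At z = 8.4: the cube (footprint 5.5×6.5) is included at this height (area 35.75 mm²); the cone at (0.5, -2.5) contributes a regular 8-gon of circumradius 1.765 (interpolated between r1=3.5 and r2=1 at t=0.694) (area = (8/2)·1.765²·sin(360°/8) = 8.81 mm²); the cube at (3, 6.5) does not reach this height (z outside [15, 24]); the cylinder at (5.5, -2) does not reach this height (z outside [12.5, 19.5]); Combining (union): the 2 present regions are separate (no shared area or edge), so areas and boundary lengths simply add and each stays a separate island — area = 44.56 mm². At z = 18.9: the cube is absent (z outside [0, 15]); the cone at (0.5, -2.5) is absent (z outside [2.5, 11]); the 17×16 cube at (3, 6.5) contributes its full rectangle (area 272.00 mm²); the cylinder at (5.5, -2): section is a regular 8-gon, circumradius r=8.5 (area = (8/2)·8.500²·sin(360°/8) = 204.35 mm²); Taking the union: the 2 present regions are separate (no shared area or edge), so areas and boundary lengths simply add and each stays a separate island — area = 476.35 mm². Checking containment: at z = 18.9 the cross-section extends beyond the z = 8.4 cross-section by about 438.06 mm².

part overhangs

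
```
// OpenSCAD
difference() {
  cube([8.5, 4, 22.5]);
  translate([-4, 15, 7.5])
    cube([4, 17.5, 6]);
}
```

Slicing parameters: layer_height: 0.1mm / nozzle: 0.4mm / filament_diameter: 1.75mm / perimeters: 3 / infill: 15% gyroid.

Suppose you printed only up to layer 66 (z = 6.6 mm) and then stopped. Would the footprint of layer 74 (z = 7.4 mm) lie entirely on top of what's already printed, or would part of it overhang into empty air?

entirely on top

Compare the two slices. At z = 6.6: the cube is present — its section is the full 8.5×4 rectangle (area 34.00 mm²); the cube at (-4, 15) is not intersected at this z (z outside [7.5, 13.5]); Taking the first minus the rest: none of the subtracted shapes is present at this height, so the 8.5×4 cube is unchanged — area = 34.00 mm². At z = 7.4: the cube is present — its section is the full 8.5×4 rectangle (area 34.00 mm²); the cube at (-4, 15) does not reach this height (z outside [7.5, 13.5]); Taking the first minus the rest: none of the subtracted shapes is present at this height, so the 8.5×4 cube is unchanged — area = 34.00 mm². Checking containment: the cross-section at z = 7.4 is a subset of the cross-section at z = 6.6.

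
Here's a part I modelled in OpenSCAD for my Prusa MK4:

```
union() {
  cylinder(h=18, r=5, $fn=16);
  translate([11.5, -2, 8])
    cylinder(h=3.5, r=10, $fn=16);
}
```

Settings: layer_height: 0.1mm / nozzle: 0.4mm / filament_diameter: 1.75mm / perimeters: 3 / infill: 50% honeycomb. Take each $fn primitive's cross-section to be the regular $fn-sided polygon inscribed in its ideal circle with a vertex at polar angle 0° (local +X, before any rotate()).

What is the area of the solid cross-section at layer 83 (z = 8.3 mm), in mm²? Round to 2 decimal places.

364.74 mm²

At z = 8.3 mm: the r=5 cylinder contributes a regular 16-gon of circumradius 5 (area = (16/2)·5.000²·sin(360°/16) = 76.54 mm²); the cylinder at (11.5, -2): section is a regular 16-gon, circumradius r=10 (area = (16/2)·10.000²·sin(360°/16) = 306.15 mm²); Combining (union): the regions partially overlap — summed areas 382.68 mm² minus the doubly-counted overlap 17.95 mm² gives 364.74 mm² — area = 364.74 mm². Overall, the cross-section is a single solid region. Net area = 364.74 mm².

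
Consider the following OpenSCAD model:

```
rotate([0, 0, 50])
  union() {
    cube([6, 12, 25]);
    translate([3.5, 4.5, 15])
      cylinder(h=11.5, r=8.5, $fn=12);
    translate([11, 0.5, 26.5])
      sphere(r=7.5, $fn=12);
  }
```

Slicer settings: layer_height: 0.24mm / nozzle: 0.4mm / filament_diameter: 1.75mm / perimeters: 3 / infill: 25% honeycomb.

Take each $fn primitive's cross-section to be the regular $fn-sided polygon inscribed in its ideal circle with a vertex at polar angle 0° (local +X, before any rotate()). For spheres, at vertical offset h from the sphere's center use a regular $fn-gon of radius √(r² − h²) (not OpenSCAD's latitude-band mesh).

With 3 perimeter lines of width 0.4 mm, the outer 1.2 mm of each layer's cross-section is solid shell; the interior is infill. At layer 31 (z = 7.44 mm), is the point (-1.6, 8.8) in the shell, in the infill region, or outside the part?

At z = 7.44 mm: the 6×12 cube contributes its full rectangle; the cylinder at (3.5, 4.5) does not reach this height (z outside [15, 26.5]); the sphere at (11, 0.5) is not intersected at this z (|z−center|=19.060 > r=7.5); Taking the union: only the 6×12 cube is present, so the union is just that shape — 1 connected region; (rotated 50° about Z; rotation is an isometry so areas/perimeters/island counts are preserved). Overall, the cross-section is a single solid region. Undo the 50° rotation: the query point maps to (5.713, 6.882) in the un-rotated model frame. The nearest boundary edge runs (6.00, 0.00)→(6.00, 12.00); distance from the point to it = 0.29 mm. The point is inside the cross-section, 0.29 mm from the nearest boundary — within the 1.2 mm shell band (3 × 0.4).

shell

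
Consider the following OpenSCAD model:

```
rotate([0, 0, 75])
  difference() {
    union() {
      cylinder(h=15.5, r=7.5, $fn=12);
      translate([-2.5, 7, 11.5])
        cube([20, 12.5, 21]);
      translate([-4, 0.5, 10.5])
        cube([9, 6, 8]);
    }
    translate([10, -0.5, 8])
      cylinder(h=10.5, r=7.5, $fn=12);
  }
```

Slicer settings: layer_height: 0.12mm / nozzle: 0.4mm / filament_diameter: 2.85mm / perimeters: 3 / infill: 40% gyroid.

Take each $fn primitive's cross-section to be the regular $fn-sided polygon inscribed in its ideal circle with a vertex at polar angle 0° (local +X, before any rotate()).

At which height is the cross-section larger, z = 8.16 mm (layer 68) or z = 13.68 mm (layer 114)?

Layer 68 (z = 8.16): the r=7.5 cylinder contributes a regular 12-gon of circumradius 7.5 (area = (12/2)·7.500²·sin(360°/12) = 168.75 mm²); the cube at (-2.5, 7) is absent (z outside [11.5, 32.5]); the cube at (-4, 0.5) is absent (z outside [10.5, 18.5]); Taking the union: only the r=7.5 cylinder is present, so the union is just that shape — area = 168.75 mm²; the r=7.5 cylinder at (10, -0.5) gives a regular 12-gon of circumradius 7.5 (constant along its height) (area = (12/2)·7.500²·sin(360°/12) = 168.75 mm²); Subtracting the remaining from the first: starting from the result so far (168.75 mm²), the r=7.5 cylinder at (10, -0.5) partially overlaps it — only the 34.31 mm² overlap (of its 168.75 mm²) is removed, clipping the outline — area = 134.44 mm²; (whole slice rotated 75° about Z — lengths, areas and connectivity unchanged). So its area = 134.44 mm². Layer 114 (z = 13.68): the r=7.5 cylinder contributes a regular 12-gon of circumradius 7.5 (area = (12/2)·7.500²·sin(360°/12) = 168.75 mm²); the cube at (-2.5, 7) (footprint 20×12.5) is included at this height (area 250.00 mm²); the 9×6 cube at (-4, 0.5) contributes its full rectangle (area 54.00 mm²); Merging all regions: the regions partially overlap — summed areas 472.75 mm² minus the doubly-counted overlap 54.11 mm² gives 418.64 mm² — area = 418.64 mm²; the r=7.5 cylinder at (10, -0.5) gives a regular 12-gon of circumradius 7.5 (constant along its height) (area = (12/2)·7.500²·sin(360°/12) = 168.75 mm²); Subtracting the remaining from the first: starting from that combined region (418.64 mm²), the r=7.5 cylinder at (10, -0.5) partially overlaps it — only the 34.31 mm² overlap (of its 168.75 mm²) is removed, clipping the outline — area = 384.33 mm²; (whole slice rotated 75° about Z — lengths, areas and connectivity unchanged). So its area = 384.33 mm². Layer 114 is larger (384.33 vs 134.44 mm²).

layer 114 (z = 13.68 mm)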